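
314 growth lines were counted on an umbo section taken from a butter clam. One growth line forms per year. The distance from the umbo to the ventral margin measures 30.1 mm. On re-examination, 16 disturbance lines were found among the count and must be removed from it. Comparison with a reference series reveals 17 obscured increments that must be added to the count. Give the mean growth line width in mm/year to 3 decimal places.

True growth line count = 314 − 16 + 17 = 315.
Mean rate = 30.1 mm / 315 years ≈ 0.096 mm/year.

0.096 mm/year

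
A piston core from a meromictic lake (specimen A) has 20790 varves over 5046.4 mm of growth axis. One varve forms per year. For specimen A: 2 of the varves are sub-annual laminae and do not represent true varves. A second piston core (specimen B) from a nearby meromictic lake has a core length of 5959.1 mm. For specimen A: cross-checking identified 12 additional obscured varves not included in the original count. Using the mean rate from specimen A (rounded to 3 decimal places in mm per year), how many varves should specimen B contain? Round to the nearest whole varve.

Specimen A: correcting the raw count gives 20790 − 2 + 12 = 20800 true varves.
A: Extension rate ≈ 5046.4 / 20800 = 0.243 mm/yr.
Specimen B: 5959.1 mm / 0.243 mm per year = 24523.05 years ≈ 24523 varves.

24523 varves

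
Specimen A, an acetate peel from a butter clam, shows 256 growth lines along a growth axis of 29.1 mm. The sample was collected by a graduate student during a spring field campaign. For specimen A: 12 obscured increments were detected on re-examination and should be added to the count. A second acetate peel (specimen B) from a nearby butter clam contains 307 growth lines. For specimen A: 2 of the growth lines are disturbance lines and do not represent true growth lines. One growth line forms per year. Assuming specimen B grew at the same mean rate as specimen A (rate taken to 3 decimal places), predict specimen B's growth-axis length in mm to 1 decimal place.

33.5 mm

Specimen A: after corrections the count is 256 − 2 + 12 = 266 growth lines.
A: Mean rate = 29.1 mm / 266 years ≈ 0.109 mm/year.
Length of B = 0.109 × 307 = 33.5 mm.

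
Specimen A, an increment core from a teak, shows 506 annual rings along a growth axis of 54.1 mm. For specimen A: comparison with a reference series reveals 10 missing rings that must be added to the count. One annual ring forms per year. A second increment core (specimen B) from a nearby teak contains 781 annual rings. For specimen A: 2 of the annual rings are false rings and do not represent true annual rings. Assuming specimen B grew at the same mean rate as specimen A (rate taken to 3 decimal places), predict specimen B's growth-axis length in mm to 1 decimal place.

Specimen A: true annual ring count = 506 − 2 + 10 = 514.
A: Mean rate = 54.1 mm / 514 years ≈ 0.105 mm/year.
B's length ≈ 0.105 × 781 = 82.0 mm.

82.0 mm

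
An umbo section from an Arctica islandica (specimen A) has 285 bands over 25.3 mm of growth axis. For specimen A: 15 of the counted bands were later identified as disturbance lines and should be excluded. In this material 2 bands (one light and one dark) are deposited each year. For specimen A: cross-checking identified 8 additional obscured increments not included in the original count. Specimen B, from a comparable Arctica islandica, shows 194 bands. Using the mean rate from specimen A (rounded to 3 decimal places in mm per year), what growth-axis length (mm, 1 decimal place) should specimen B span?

17.7 mm

Specimen A: true band count = 285 − 15 + 8 = 278.
Specimen A: with 2 bands per year, 278 / 2 = 139 years.
A: 25.3 mm over 139 years gives 25.3 / 139 ≈ 0.182 mm per year.
Specimen B: with 2 bands per year, 194 / 2 = 97 years. Length of B = 0.182 × 97 = 17.7 mm.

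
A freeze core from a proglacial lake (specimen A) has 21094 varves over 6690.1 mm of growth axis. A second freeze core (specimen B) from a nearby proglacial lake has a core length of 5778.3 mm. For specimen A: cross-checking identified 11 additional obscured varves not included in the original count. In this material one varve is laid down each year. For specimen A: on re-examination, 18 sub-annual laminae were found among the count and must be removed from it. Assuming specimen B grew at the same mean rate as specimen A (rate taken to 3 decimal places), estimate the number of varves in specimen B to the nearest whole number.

Specimen A: adjusted count: 21094 − 18 + 11 = 21087 varves.
A: Mean rate = 6690.1 mm / 21087 years ≈ 0.317 mm/yr.
For B, 5778.3 / 0.317 = 18228.08 years ≈ 18228 varves.

18228 varves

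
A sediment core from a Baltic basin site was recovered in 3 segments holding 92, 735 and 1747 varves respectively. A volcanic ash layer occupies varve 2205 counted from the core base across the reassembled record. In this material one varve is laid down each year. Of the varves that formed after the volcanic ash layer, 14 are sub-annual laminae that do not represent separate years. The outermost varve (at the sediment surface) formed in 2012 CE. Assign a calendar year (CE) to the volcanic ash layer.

Total varves = 92 + 735 + 1747 = 2574.
2574 − 2205 = 369 varves lie beyond the volcanic ash layer toward the sediment surface.
Excluding 14 false varves: 369 − 14 = 355.
The varve at the sediment surface is 2012 CE, so the volcanic ash layer dates to 2012 − 355 = 1657 CE.

1657 CE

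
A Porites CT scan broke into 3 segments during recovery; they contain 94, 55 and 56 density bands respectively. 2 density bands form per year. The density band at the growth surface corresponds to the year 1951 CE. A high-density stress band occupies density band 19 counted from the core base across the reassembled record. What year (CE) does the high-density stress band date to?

Total density bands = 94 + 55 + 56 = 205.
The high-density stress band sits at density band 19 from the core base, so 205 − 19 = 186 density bands formed after it.
With 2 density bands per year, 186 / 2 = 93 years.
The density band at the growth surface is 1951 CE, so the high-density stress band dates to 1951 − 93 = 1858 CE.

1858 CE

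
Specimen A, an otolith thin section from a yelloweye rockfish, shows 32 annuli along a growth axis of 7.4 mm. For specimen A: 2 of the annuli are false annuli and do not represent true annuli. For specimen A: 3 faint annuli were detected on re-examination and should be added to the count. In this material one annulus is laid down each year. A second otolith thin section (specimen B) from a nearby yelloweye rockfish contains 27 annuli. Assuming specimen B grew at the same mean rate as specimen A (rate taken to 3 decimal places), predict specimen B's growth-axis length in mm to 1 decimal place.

6.0 mm

Specimen A: after corrections the count is 32 − 2 + 3 = 33 annuli.
A: Extension rate ≈ 7.4 / 33 = 0.224 mm/yr.
B's length ≈ 0.224 × 27 = 6.0 mm.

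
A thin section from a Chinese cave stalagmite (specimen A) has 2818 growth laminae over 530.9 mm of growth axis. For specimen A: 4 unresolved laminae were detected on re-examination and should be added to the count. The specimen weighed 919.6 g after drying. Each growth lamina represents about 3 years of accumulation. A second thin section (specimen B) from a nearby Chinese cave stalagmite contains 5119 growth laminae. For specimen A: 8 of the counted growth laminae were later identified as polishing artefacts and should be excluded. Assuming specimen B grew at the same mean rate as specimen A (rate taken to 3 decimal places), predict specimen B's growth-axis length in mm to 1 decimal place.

Specimen A: true growth lamina count = 2818 − 8 + 4 = 2814.
Specimen A: at 3 years per growth lamina, 2814 × 3 = 8442 years.
A: Mean rate = 530.9 mm / 8442 years ≈ 0.063 mm per year.
Specimen B: multiplying by 3 years per growth lamina: 5119 × 3 = 15357 years. B's length ≈ 0.063 × 15357 = 967.5 mm.

967.5 mm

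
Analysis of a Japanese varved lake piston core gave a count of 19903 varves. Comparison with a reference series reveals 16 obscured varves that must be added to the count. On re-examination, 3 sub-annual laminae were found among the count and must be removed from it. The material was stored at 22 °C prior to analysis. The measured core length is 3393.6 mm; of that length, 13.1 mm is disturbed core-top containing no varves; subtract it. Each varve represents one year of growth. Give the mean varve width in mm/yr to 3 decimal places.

Adjusted count: 19903 − 3 + 16 = 19916 varves.
Removing the 13.1 mm offcut leaves 3393.6 − 13.1 = 3380.5 mm.
3380.5 mm over 19916 years gives 3380.5 / 19916 ≈ 0.170 mm/yr.

0.170 mm/yr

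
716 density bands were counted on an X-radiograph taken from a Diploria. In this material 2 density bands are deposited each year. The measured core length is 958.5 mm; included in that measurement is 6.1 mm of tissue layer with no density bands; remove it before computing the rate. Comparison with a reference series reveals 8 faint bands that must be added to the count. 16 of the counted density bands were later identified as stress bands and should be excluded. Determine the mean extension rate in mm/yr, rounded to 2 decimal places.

After corrections the count is 716 − 16 + 8 = 708 density bands.
With 2 density bands per year, 708 / 2 = 354 years.
Net length = 958.5 − 6.1 = 952.4 mm.
952.4 mm over 354 years gives 952.4 / 354 ≈ 2.69 mm/yr.

2.69 mm/yr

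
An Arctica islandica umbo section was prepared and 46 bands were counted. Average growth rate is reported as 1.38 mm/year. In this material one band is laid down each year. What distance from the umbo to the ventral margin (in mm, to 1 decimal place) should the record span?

63.5 mm

46 years of growth are recorded.
Predicted length = 1.38 mm/year × 46 years = 63.5 mm.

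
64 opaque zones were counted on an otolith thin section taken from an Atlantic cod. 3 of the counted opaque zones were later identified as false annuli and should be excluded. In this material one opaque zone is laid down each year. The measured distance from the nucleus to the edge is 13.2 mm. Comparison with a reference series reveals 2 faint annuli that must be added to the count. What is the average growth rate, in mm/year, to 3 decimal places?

0.210 mm/year

Adjusted count: 64 − 3 + 2 = 63 opaque zones.
13.2 mm over 63 years gives 13.2 / 63 ≈ 0.210 mm/year.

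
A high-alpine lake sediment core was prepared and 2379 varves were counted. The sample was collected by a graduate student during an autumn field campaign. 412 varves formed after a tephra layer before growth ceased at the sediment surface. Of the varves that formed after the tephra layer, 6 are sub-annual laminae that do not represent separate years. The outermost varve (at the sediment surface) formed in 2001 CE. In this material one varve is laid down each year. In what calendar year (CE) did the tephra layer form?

1595 CE

412 varves post-date the tephra layer.
Removing the 6 false varves leaves 412 − 6 = 406 true varves beyond the tephra layer.
Counting back 406 years from 2001 CE places the tephra layer in 2001 − 406 = 1595 CE.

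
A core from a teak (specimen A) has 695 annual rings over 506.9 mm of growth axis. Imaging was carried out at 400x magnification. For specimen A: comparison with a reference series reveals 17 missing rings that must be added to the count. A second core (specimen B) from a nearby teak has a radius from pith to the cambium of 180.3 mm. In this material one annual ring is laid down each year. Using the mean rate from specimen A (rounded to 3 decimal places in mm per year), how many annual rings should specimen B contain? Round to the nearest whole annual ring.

Specimen A: after corrections the count is 695 + 17 = 712 annual rings.
A: Extension rate ≈ 506.9 / 712 = 0.712 mm/yr.
Specimen B: 180.3 mm / 0.712 mm per year = 253.23 years ≈ 253 annual rings.

253 annual rings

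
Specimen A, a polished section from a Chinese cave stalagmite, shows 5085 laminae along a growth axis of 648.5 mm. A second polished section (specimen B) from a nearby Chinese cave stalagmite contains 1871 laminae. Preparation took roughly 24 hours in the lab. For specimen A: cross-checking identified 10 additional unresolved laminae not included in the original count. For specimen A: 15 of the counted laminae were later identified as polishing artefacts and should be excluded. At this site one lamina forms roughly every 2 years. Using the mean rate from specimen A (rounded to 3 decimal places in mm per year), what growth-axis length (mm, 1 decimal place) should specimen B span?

239.5 mm

Specimen A: correcting the raw count gives 5085 − 15 + 10 = 5080 true laminae.
Specimen A: at 2 years per lamina, 5080 × 2 = 10160 years.
A: 648.5 mm over 10160 years gives 648.5 / 10160 ≈ 0.064 mm per year.
Specimen B: at 2 years per lamina, 1871 × 2 = 3742 years. Length of B = 0.064 × 3742 = 239.5 mm.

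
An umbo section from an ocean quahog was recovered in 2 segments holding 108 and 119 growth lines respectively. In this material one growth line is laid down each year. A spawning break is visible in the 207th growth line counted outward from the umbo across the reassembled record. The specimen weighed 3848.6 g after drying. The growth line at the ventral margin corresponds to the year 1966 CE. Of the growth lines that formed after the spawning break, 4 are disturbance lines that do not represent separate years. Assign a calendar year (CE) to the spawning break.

Total growth lines = 108 + 119 = 227.
Between growth line 207 and the ventral margin there are 227 − 207 = 20 growth lines.
20 − 4 false = 16 true growth lines after the spawning break.
The growth line at the ventral margin is 1966 CE, so the spawning break dates to 1966 − 16 = 1950 CE.

1950 CE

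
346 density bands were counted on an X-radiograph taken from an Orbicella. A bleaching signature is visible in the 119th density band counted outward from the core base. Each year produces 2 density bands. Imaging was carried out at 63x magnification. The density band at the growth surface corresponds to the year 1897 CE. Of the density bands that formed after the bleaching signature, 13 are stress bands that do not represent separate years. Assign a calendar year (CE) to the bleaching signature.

1790 CE

346 − 119 = 227 density bands lie beyond the bleaching signature toward the growth surface.
Removing the 13 false density bands leaves 227 − 13 = 214 true density bands beyond the bleaching signature.
Dividing by 2 density bands per year: 214 / 2 = 107 years.
1897 − 107 = 1790 CE.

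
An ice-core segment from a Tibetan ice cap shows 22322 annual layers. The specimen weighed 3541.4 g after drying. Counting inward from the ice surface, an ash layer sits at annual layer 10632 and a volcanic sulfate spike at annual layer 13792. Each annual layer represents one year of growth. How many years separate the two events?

Separation: 13792 − 10632 = 3160 annual layers.
At one annual layer per year, 3160 years elapsed between them.

3160 years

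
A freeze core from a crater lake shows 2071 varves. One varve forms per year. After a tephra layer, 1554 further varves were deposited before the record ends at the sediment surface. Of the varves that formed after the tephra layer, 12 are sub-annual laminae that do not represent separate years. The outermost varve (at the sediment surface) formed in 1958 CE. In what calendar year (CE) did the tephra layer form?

416 CE

1554 varves post-date the tephra layer.
Excluding 12 false varves: 1554 − 12 = 1542.
Counting back 1542 years from 1958 CE places the tephra layer in 1958 − 1542 = 416 CE.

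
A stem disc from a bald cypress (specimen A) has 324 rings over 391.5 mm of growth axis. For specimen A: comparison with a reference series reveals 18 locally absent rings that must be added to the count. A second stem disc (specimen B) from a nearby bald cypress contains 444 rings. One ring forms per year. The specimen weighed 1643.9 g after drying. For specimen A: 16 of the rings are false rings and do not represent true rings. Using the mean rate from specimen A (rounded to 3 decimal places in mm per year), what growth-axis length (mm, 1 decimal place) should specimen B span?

533.2 mm

Specimen A: adjusted count: 324 − 16 + 18 = 326 rings.
A: Extension rate ≈ 391.5 / 326 = 1.201 mm/year.
Length of B = 1.201 × 444 = 533.2 mm.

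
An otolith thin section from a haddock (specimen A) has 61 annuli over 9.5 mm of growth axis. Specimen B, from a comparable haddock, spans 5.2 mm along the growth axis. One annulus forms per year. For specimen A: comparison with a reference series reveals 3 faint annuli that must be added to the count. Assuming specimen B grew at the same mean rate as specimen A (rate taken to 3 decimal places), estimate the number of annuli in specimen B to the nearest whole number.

Specimen A: after corrections the count is 61 + 3 = 64 annuli.
A: Extension rate ≈ 9.5 / 64 = 0.148 mm per year.
For B, 5.2 / 0.148 = 35.14 years ≈ 35 annuli.

35 annuli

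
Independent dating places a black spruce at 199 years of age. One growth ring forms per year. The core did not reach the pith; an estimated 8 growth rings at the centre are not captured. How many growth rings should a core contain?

One growth ring per year gives 199 growth rings over 199 years.
Subtracting the 8 growth rings not captured gives 199 − 8 = 191 growth rings in the record.

191 growth rings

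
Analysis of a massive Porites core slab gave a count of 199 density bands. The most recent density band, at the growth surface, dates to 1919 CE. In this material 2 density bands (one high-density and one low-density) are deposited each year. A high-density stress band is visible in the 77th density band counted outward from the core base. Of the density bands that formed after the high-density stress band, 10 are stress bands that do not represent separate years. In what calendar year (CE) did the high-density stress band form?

1863 CE

The high-density stress band sits at density band 77 from the core base, so 199 − 77 = 122 density bands formed after it.
Excluding 10 false density bands: 122 − 10 = 112.
Dividing by 2 density bands per year: 112 / 2 = 56 years.
The density band at the growth surface is 1919 CE, so the high-density stress band dates to 1919 − 56 = 1863 CE.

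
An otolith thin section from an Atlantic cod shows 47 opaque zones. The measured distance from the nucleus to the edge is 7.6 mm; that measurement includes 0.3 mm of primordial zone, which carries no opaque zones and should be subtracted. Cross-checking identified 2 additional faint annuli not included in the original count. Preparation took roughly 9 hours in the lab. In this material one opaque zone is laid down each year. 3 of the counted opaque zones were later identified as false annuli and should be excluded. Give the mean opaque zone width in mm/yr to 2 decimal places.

Adjusted count: 47 − 3 + 2 = 46 opaque zones.
Removing the 0.3 mm offcut leaves 7.6 − 0.3 = 7.3 mm.
7.3 mm over 46 years gives 7.3 / 46 ≈ 0.16 mm/yr.

0.16 mm/yr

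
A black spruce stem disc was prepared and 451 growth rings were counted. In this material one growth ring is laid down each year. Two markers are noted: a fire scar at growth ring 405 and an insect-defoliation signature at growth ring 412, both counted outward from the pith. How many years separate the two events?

7 years

The two markers are separated by 412 − 405 = 7 growth rings.
One growth ring per year makes the interval 7 years.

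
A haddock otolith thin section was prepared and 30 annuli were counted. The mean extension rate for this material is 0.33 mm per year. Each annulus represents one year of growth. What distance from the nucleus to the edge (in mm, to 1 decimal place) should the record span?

9.9 mm

30 years of growth are recorded.
Length ≈ 0.33 × 30 = 9.9 mm.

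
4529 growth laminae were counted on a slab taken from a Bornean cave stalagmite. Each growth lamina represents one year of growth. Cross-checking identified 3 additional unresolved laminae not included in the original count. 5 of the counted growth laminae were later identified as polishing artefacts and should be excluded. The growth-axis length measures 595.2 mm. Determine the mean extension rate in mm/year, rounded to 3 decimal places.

After corrections the count is 4529 − 5 + 3 = 4527 growth laminae.
Mean rate = 595.2 mm / 4527 years ≈ 0.131 mm/year.

0.131 mm/year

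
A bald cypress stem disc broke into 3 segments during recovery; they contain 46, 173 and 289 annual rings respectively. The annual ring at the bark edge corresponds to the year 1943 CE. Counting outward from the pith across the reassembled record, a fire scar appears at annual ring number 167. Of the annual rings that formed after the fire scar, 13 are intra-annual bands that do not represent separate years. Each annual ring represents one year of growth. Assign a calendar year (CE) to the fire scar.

Total annual rings = 46 + 173 + 289 = 508.
508 − 167 = 341 annual rings lie beyond the fire scar toward the bark edge.
341 − 13 false = 328 true annual rings after the fire scar.
The annual ring at the bark edge is 1943 CE, so the fire scar dates to 1943 − 328 = 1615 CE.

1615 CE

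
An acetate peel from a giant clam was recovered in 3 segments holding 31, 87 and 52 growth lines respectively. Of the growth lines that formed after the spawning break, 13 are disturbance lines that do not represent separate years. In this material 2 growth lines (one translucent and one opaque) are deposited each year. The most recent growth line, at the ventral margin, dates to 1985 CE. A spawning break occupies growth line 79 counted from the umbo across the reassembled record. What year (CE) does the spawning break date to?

1946 CE

Total growth lines = 31 + 87 + 52 = 170.
The spawning break sits at growth line 79 from the umbo, so 170 − 79 = 91 growth lines formed after it.
Excluding 13 false growth lines: 91 − 13 = 78.
With 2 growth lines per year, 78 / 2 = 39 years.
The growth line at the ventral margin is 1985 CE, so the spawning break dates to 1985 − 39 = 1946 CE.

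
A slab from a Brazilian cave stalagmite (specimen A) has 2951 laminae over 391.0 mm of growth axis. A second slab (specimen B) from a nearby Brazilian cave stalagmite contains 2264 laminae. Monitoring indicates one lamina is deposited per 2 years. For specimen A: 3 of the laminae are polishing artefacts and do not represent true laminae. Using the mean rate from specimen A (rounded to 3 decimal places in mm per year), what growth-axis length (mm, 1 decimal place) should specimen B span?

Specimen A: after corrections the count is 2951 − 3 = 2948 laminae.
Specimen A: 2948 laminae at 2 years each span 2948 × 2 = 5896 years.
A: Extension rate ≈ 391.0 / 5896 = 0.066 mm/year.
Specimen B: multiplying by 2 years per lamina: 2264 × 2 = 4528 years. For B, 0.066 mm/year × 4528 years = 298.8 mm.

298.8 mm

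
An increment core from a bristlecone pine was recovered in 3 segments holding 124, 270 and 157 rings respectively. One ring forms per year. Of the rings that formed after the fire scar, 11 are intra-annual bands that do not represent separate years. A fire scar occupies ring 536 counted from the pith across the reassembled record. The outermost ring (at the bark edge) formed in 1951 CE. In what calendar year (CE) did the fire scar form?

1947 CE

Total rings = 124 + 270 + 157 = 551.
The fire scar sits at ring 536 from the pith, so 551 − 536 = 15 rings formed after it.
Removing the 11 false rings leaves 15 − 11 = 4 true rings beyond the fire scar.
Counting back 4 years from 1951 CE places the fire scar in 1951 − 4 = 1947 CE.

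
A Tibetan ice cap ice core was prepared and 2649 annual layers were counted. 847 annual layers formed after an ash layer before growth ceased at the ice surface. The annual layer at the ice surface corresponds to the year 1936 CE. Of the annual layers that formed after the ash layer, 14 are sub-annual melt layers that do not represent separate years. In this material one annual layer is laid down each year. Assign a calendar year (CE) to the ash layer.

1103 CE

847 annual layers formed after the ash layer.
Excluding 14 false annual layers: 847 − 14 = 833.
The annual layer at the ice surface is 1936 CE, so the ash layer dates to 1936 − 833 = 1103 CE.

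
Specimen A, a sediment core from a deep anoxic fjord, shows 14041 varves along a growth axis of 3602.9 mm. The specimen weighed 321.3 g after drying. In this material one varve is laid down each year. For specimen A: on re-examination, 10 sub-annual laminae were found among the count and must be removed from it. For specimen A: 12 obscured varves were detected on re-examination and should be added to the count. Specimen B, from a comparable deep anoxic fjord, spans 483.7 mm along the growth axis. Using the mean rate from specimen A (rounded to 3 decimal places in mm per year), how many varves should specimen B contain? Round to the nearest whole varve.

1882 varves

Specimen A: after corrections the count is 14041 − 10 + 12 = 14043 varves.
A: Mean rate = 3602.9 mm / 14043 years ≈ 0.257 mm/yr.
B spans 483.7 / 0.257 = 1882.10 years ≈ 1882 varves.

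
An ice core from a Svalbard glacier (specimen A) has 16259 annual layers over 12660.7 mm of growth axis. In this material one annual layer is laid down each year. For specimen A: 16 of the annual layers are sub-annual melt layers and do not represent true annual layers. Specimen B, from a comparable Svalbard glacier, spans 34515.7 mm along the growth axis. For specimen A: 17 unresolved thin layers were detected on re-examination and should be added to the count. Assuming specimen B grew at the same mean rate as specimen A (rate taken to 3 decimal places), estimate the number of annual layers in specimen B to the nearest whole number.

44308 annual layers

Specimen A: true annual layer count = 16259 − 16 + 17 = 16260.
A: Extension rate ≈ 12660.7 / 16260 = 0.779 mm/yr.
For B, 34515.7 / 0.779 = 44307.70 years ≈ 44308 annual layers.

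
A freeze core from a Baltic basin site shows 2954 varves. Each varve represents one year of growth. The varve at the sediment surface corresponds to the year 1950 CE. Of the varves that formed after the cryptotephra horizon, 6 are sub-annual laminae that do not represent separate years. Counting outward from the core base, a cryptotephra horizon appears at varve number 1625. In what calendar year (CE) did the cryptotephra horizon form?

2954 − 1625 = 1329 varves lie beyond the cryptotephra horizon toward the sediment surface.
Removing the 6 false varves leaves 1329 − 6 = 1323 true varves beyond the cryptotephra horizon.
Counting back 1323 years from 1950 CE places the cryptotephra horizon in 1950 − 1323 = 627 CE.

627 CE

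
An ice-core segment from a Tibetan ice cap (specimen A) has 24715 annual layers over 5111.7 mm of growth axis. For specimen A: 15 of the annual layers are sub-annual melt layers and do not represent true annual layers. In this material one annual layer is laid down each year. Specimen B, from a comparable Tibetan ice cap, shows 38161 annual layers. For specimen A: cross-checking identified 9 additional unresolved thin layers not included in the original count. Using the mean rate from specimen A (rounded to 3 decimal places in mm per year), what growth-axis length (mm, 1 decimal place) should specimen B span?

7899.3 mm

Specimen A: true annual layer count = 24715 − 15 + 9 = 24709.
A: 5111.7 mm over 24709 years gives 5111.7 / 24709 ≈ 0.207 mm/year.
B's length ≈ 0.207 × 38161 = 7899.3 mm.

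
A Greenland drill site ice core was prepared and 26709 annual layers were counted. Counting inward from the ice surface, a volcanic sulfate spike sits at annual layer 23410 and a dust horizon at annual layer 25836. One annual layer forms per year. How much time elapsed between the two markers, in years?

2426 yr

25836 − 23410 = 2426 annual layers lie between the two events.
That is 2426 years at one annual layer per year.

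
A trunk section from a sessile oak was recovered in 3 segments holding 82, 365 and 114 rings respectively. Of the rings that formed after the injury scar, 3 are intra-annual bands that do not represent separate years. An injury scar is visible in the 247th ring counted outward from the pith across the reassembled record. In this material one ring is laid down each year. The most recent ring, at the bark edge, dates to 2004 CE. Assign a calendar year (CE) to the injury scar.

1693 CE

Total rings = 82 + 365 + 114 = 561.
561 − 247 = 314 rings lie beyond the injury scar toward the bark edge.
Excluding 3 false rings: 314 − 3 = 311.
Counting back 311 years from 2004 CE places the injury scar in 2004 − 311 = 1693 CE.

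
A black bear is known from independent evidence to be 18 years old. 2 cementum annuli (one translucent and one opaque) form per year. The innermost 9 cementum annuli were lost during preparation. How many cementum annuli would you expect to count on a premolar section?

27 cementum annuli

With 2 cementum annuli per year, 18 years would produce 18 × 2 = 36 cementum annuli.
Subtracting the 9 cementum annuli not captured gives 36 − 9 = 27 cementum annuli in the record.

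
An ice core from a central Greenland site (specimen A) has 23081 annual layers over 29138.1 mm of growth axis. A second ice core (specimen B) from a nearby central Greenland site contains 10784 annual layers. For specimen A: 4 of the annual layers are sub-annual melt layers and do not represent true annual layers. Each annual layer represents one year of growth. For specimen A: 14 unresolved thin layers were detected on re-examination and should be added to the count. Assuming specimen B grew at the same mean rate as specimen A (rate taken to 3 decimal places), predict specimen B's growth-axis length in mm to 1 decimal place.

13609.4 mm

Specimen A: after corrections the count is 23081 − 4 + 14 = 23091 annual layers.
A: 29138.1 mm over 23091 years gives 29138.1 / 23091 ≈ 1.262 mm/year.
For B, 1.262 mm/year × 10784 years = 13609.4 mm.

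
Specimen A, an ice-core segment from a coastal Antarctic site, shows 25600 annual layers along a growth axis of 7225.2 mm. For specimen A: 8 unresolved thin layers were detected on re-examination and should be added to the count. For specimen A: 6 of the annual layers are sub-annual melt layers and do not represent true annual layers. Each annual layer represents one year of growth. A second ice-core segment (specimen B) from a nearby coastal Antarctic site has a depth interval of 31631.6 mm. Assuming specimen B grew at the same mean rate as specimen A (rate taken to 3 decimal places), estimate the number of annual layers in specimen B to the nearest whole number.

112169 annual layers

Specimen A: adjusted count: 25600 − 6 + 8 = 25602 annual layers.
A: Mean rate = 7225.2 mm / 25602 years ≈ 0.282 mm/yr.
Specimen B: 31631.6 mm / 0.282 mm per year = 112168.79 years ≈ 112169 annual layers.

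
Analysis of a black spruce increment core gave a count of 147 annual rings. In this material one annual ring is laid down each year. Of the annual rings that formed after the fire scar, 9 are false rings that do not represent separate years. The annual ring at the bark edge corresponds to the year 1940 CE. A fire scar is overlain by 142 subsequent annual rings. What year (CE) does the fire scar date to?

1807 CE

142 annual rings formed after the fire scar.
Excluding 9 false annual rings: 142 − 9 = 133.
Counting back 133 years from 1940 CE places the fire scar in 1940 − 133 = 1807 CE.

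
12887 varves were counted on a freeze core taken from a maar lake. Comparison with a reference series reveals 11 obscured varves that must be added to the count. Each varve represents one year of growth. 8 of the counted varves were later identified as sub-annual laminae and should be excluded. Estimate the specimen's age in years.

True varve count = 12887 − 8 + 11 = 12890.
One varve per year makes the duration 12890 years.

12890 years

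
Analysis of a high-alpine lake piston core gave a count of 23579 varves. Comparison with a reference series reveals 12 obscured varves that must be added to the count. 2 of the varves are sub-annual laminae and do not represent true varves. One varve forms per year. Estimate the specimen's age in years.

23589 years

Correcting the raw count gives 23579 − 2 + 12 = 23589 true varves.
With a one-to-one varve periodicity this is 23589 years.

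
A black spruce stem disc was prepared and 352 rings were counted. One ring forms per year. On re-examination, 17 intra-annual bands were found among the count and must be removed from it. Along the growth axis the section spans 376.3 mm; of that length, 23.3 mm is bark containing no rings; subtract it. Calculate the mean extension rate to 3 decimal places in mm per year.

After corrections the count is 352 − 17 = 335 rings.
The growth record spans 376.3 − 23.3 = 353.0 mm.
Extension rate ≈ 353.0 / 335 = 1.054 mm per year.

1.054 mm per year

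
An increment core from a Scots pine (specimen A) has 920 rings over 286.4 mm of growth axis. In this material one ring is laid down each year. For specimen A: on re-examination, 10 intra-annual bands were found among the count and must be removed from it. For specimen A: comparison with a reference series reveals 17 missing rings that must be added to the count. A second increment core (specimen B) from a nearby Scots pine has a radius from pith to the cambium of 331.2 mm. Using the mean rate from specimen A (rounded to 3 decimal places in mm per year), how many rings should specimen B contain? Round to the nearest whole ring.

Specimen A: true ring count = 920 − 10 + 17 = 927.
A: 286.4 mm over 927 years gives 286.4 / 927 ≈ 0.309 mm per year.
For B, 331.2 / 0.309 = 1071.84 years ≈ 1072 rings.

1072 rings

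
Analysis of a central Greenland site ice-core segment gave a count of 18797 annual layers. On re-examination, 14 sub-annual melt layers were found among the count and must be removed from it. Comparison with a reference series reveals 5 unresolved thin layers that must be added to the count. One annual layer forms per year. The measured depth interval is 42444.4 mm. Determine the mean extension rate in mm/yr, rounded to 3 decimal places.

Adjusted count: 18797 − 14 + 5 = 18788 annual layers.
Extension rate ≈ 42444.4 / 18788 = 2.259 mm/yr.

2.259 mm/yr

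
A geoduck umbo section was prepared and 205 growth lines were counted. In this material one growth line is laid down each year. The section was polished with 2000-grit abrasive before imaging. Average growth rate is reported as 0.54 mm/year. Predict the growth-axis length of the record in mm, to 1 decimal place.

110.7 mm

205 years of growth are recorded.
Length ≈ 0.54 × 205 = 110.7 mm.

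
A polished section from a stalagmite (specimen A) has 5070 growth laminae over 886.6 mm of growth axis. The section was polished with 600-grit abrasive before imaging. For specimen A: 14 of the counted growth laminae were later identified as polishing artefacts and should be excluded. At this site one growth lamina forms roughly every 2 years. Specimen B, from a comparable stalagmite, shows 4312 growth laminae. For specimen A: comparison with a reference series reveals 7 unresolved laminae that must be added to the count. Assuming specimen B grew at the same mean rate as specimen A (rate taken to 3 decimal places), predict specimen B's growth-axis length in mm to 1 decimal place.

Specimen A: adjusted count: 5070 − 14 + 7 = 5063 growth laminae.
Specimen A: 5063 growth laminae at 2 years each span 5063 × 2 = 10126 years.
A: 886.6 mm over 10126 years gives 886.6 / 10126 ≈ 0.088 mm per year.
Specimen B: 4312 growth laminae at 2 years each span 4312 × 2 = 8624 years. Length of B = 0.088 × 8624 = 758.9 mm.

758.9 mm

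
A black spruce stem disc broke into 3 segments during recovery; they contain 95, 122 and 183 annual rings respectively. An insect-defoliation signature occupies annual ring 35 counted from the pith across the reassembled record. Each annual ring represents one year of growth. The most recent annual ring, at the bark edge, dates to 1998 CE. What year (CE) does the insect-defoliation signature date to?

Total annual rings = 95 + 122 + 183 = 400.
400 − 35 = 365 annual rings lie beyond the insect-defoliation signature toward the bark edge.
The annual ring at the bark edge is 1998 CE, so the insect-defoliation signature dates to 1998 − 365 = 1633 CE.

1633 CE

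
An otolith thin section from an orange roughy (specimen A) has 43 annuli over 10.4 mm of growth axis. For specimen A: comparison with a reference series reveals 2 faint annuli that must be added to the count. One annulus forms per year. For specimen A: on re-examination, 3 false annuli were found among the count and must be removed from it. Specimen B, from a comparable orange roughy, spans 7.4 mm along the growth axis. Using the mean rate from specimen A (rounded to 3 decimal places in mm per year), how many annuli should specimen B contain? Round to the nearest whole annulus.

Specimen A: true annulus count = 43 − 3 + 2 = 42.
A: Extension rate ≈ 10.4 / 42 = 0.248 mm per year.
For B, 7.4 / 0.248 = 29.84 years ≈ 30 annuli.

30 annuli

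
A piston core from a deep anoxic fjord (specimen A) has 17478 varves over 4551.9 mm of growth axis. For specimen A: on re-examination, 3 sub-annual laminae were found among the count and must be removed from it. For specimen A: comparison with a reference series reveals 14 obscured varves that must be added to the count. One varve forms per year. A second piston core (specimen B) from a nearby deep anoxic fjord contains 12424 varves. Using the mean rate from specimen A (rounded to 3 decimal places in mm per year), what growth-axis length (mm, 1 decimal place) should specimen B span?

Specimen A: after corrections the count is 17478 − 3 + 14 = 17489 varves.
A: 4551.9 mm over 17489 years gives 4551.9 / 17489 ≈ 0.260 mm/year.
Length of B = 0.260 × 12424 = 3230.2 mm.

3230.2 mm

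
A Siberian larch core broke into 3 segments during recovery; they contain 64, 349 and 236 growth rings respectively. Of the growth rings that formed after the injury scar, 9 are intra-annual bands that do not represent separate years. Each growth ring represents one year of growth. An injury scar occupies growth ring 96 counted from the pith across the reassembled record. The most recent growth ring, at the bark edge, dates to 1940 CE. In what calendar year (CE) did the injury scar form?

1396 CE

Total growth rings = 64 + 349 + 236 = 649.
Between growth ring 96 and the bark edge there are 649 − 96 = 553 growth rings.
Excluding 9 false growth rings: 553 − 9 = 544.
The growth ring at the bark edge is 1940 CE, so the injury scar dates to 1940 − 544 = 1396 CE.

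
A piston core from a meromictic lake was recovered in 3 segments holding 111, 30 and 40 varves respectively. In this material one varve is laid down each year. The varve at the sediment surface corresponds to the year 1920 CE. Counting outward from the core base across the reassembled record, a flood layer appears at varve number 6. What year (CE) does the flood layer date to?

Total varves = 111 + 30 + 40 = 181.
181 − 6 = 175 varves lie beyond the flood layer toward the sediment surface.
The varve at the sediment surface is 1920 CE, so the flood layer dates to 1920 − 175 = 1745 CE.

1745 CE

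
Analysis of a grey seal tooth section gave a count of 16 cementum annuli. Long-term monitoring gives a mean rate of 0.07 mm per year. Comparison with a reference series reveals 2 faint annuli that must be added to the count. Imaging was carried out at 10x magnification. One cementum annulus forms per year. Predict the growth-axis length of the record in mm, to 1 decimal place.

After corrections the count is 16 + 2 = 18 cementum annuli.
Length ≈ 0.07 × 18 = 1.3 mm.

1.3 mm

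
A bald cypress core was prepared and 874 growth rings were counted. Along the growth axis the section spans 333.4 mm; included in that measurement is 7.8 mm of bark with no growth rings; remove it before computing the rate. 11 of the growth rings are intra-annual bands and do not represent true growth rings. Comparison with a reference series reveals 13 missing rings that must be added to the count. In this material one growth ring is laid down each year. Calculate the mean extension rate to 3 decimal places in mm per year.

After corrections the count is 874 − 11 + 13 = 876 growth rings.
The growth record spans 333.4 − 7.8 = 325.6 mm.
Mean rate = 325.6 mm / 876 years ≈ 0.372 mm per year.

0.372 mm per year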